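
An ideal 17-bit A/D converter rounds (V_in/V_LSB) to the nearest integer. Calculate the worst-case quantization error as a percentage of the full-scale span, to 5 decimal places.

Rounding → worst-case error = ½ LSB = V_FS/2^18, so 100/262144 = 0.00038147 % of full scale.

0.00038 %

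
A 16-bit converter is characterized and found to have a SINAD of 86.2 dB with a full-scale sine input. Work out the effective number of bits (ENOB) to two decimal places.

14.03 bits

ENOB = (SINAD − 1.76) / 6.02 = (86.2 − 1.76)/6.02 = 14.027.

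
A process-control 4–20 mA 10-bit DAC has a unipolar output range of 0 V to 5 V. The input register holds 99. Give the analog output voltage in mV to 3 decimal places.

LSB = 5 V / 2^10 = 4.883 mV.
V_out = 0 + 99 × 0.00488281 V = 0.483398 V.
= 483.398 mV.

483.398 mV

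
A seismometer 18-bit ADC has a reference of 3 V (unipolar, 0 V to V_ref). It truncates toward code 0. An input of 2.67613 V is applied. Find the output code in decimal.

LSB = 3 V / 262144 = 11.44 µV.
(2.67613 − 0) / 1.14441e-05 = 233843.808 LSBs.
⌊·⌋(233843.808) = 233843.

code 233843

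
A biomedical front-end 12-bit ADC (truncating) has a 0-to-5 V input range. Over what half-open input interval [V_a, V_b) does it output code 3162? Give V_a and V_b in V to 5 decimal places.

LSB = 5/2^12 = 1.221 mV.
V_a = V_low + 3162·LSB = 3.85986 V; V_b = V_low + 3163·LSB = 3.86108 V.

[3.85986 V, 3.86108 V)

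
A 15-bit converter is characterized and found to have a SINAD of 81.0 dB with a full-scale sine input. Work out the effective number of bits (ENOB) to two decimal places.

13.16 bits

ENOB = (SINAD − 1.76) / 6.02 = (81.0 − 1.76)/6.02 = 13.163.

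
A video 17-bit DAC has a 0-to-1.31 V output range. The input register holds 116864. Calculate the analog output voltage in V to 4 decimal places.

LSB = 1.31 V / 2^17 = 9.99 µV.
V_out = 0 + 116864 × 9.99451e-06 V = 1.168 V.

1.1680 V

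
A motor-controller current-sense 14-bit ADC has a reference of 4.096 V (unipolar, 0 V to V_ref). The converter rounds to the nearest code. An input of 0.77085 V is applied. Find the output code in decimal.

code 3083

Full-scale span = 4.096 V; LSB = 4.096/2^14 = 250.00 µV.
Input sits at 3083.400 steps above V_low.
Round → code 3083.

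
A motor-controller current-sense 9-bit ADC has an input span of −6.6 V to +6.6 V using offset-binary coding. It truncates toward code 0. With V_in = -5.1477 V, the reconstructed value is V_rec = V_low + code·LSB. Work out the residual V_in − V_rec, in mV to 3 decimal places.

LSB = 13.2/2^9 = 25.781 mV.
(V_in − V_low)/LSB = (-5.1477 − (−6.6))/0.0257812 = 56.3316 → code 56 (floor).
Code 56 maps back to (−6.6) + 56×0.0257812 V = -5.15625 V.
V_in − V_rec = 0.00855 V = 8.550 mV.

8.550 mV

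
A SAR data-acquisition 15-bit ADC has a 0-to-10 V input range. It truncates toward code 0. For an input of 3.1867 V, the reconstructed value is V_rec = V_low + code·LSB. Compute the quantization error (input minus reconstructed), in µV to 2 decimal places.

LSB = 10/2^15 = 305.18 µV.
Scaled input = 10442.1786 LSBs, so code = 10442.
V_rec = 0 + 10442·0.000305176 = 3.1866455 V.
Difference: 5.44922e-05 V → 54.49 µV.

54.49 µV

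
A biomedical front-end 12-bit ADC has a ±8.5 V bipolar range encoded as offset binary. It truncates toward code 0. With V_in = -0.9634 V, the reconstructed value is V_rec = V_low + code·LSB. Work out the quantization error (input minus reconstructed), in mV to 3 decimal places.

Step size: 17 V ÷ 2^12 = 4.150 mV.
(-0.9634 − (−8.5))/0.00415039 = 1815.8773; ⌊·⌋ gives code 1815.
Code 1815 maps back to (−8.5) + 1815×0.00415039 V = -0.96704102 V.
Error = -0.9634 − (−0.96704102) = 0.00364102 V = 3.641 mV.

3.641 mV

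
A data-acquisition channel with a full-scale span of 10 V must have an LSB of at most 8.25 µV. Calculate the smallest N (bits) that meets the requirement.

21 bits

Number of steps required ≥ 10 V / 8.25 µV = 1212121.21.
Need 2^N ≥ 1212121.21; 2^20 = 1048576, 2^21 = 2097152.
Minimum N = 21.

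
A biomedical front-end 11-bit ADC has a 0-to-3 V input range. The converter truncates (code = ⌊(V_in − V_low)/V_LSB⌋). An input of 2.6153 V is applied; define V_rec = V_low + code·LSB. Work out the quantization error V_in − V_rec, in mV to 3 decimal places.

0.554 mV

LSB = 3/2^11 = 1.465 mV.
(2.6153 − 0)/0.00146484 = 1785.3781; ⌊·⌋ gives code 1785.
Code 1785 maps back to 0 + 1785×0.00146484 V = 2.6147461 V.
V_in − V_rec = 0.000553906 V = 0.554 mV.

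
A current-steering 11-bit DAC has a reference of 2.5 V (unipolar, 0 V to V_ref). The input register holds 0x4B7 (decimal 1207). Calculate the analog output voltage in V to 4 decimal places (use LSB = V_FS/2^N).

1.4734 V

LSB = 2.5 V / 2^11 = 1.221 mV.
Code 0x4B7 = 1207 decimal.
V_out = 0 + 1207 × 0.0012207 V = 1.47339 V.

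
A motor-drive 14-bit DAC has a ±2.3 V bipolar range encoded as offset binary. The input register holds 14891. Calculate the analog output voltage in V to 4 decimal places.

LSB = 4.6 V / 2^14 = 280.76 µV.
V_out = (−2.3) + 14891 × 0.000280762 V = 1.88082 V.

1.8808 V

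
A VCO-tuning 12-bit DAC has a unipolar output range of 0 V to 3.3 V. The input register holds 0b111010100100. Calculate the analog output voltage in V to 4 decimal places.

3.0196 V

LSB = 3.3 V / 2^12 = 0.806 mV.
Code 0b111010100100 = 3748 decimal.
V_out = 0 + 3748 × 0.000805664 V = 3.01963 V.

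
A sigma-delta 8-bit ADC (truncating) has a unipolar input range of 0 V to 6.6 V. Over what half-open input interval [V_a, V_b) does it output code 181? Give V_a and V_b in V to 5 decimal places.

LSB = 6.6/2^8 = 25.781 mV.
V_a = V_low + 181·LSB = 4.66641 V; V_b = V_low + 182·LSB = 4.69219 V.

[4.66641 V, 4.69219 V)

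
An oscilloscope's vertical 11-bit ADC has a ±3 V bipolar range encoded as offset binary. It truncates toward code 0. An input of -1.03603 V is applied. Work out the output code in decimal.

With 2048 levels over 6 V, one step is 2.930 mV.
(-1.03603 − (−3)) / 0.00292969 = 670.368 LSBs.
Floor → code 670.

code 670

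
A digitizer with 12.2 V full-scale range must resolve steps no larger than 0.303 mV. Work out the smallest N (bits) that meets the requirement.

16 bits

Number of steps required ≥ 12.2 V / 0.303 mV = 40264.03.
Need 2^N ≥ 40264.03; 2^15 = 32768, 2^16 = 65536.
Minimum N = 16.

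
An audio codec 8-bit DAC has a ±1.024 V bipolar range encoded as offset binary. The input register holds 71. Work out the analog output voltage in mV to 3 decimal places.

-456.000 mV

LSB = 2.048 V / 2^8 = 8.000 mV.
V_out = (−1.024) + 71 × 0.008 V = -0.456 V.
= -456.000 mV.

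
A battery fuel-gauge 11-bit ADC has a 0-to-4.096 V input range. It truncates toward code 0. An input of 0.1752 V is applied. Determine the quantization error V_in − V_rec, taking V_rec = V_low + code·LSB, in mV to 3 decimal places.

LSB = 4.096/2^11 = 2.000 mV.
Scaled input = 87.6000 LSBs, so code = 87.
Reconstructed: 0.174 V.
V_in − V_rec = 0.0012 V = 1.200 mV.

1.200 mV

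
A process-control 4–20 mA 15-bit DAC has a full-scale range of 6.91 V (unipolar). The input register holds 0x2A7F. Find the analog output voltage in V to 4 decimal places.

LSB = 6.91 V / 2^15 = 210.88 µV.
Code 0x2A7F = 10879 decimal.
V_out = 0 + 10879 × 0.000210876 V = 2.29413 V.

2.2941 V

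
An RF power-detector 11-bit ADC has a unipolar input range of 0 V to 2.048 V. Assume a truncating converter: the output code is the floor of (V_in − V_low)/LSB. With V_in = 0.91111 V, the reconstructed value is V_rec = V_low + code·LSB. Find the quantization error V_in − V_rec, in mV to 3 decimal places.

0.110 mV

LSB = 2.048/2^11 = 1.000 mV.
Scaled input = 911.1100 LSBs, so code = 911.
Code 911 maps back to 0 + 911×0.001 V = 0.911 V.
Difference: 0.00011 V → 0.110 mV.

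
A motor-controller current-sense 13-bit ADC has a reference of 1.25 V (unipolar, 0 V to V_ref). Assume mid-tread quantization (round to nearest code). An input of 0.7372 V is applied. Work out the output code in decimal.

With 8192 levels over 1.25 V, one step is 152.59 µV.
(V_in − V_low)/LSB = (0.7372 − 0) / 0.000152588 = 4831.314.
round(4831.314) = 4831.

code 4831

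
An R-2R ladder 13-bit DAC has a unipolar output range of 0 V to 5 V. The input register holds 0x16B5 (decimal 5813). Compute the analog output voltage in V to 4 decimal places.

3.5480 V

LSB = 5 V / 2^13 = 0.610 mV.
Code 0x16B5 = 5813 decimal.
V_out = 0 + 5813 × 0.000610352 V = 3.54797 V.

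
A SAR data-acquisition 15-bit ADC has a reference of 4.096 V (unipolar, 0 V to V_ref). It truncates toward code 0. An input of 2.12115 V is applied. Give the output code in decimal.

LSB = 4.096 V / 32768 = 125.00 µV.
(2.12115 − 0) / 0.000125 = 16969.200 LSBs.
So the output code is 16969.

code 16969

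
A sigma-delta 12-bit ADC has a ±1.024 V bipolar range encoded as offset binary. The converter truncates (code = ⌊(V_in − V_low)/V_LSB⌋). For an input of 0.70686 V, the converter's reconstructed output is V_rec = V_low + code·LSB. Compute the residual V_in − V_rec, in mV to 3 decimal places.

Step size: 2.048 V ÷ 2^12 = 0.500 mV.
(0.70686 − (−1.024))/0.0005 = 3461.7200; ⌊·⌋ gives code 3461.
Reconstructed: 0.7065 V.
Difference: 0.00036 V → 0.360 mV.

0.360 mV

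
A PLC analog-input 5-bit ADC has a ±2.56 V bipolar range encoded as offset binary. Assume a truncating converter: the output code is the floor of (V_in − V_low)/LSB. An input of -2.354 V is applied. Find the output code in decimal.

code 1

Full-scale span = 5.12 V; LSB = 5.12/2^5 = 160.000 mV.
(V_in − V_low)/LSB = (-2.354 − (−2.56)) / 0.16 = 1.288.
⌊·⌋(1.288) = 1.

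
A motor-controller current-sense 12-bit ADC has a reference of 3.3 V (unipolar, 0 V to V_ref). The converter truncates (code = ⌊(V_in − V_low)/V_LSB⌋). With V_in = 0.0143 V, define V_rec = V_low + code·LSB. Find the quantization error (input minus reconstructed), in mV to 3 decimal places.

One LSB is 3.3 V / 4096 = 0.806 mV.
Scaled input = 17.7493 LSBs, so code = 17.
Reconstructed: 0.013696289 V.
Error = 0.0143 − 0.013696289 = 0.000603711 V = 0.604 mV.

0.604 mV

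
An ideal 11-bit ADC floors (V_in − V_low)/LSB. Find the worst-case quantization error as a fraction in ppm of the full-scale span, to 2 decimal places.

488.28 ppm

Truncating → worst-case error = 1 LSB = V_FS/2^11, so 1e+06/2048 = 488.281 ppm of full scale.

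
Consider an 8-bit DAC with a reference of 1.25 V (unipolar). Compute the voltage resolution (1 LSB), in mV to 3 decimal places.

Full-scale span = 1.25 V.
LSB = 1.25 / 2^8 = 1.25 / 256 = 0.00488281 V = 4.883 mV.

4.883 mV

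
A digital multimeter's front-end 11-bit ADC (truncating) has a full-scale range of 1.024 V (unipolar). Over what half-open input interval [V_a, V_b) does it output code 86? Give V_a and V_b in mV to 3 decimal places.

[43.000 mV, 43.500 mV)

LSB = 1.024/2^11 = 0.500 mV.
V_a = V_low + 86·LSB = 0.043 V; V_b = V_low + 87·LSB = 0.0435 V.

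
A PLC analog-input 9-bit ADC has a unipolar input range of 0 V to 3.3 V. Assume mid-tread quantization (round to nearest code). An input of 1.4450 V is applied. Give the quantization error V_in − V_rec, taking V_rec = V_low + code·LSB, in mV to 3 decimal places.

1.250 mV

LSB = 3.3/2^9 = 6.445 mV.
(V_in − V_low)/LSB = (1.4450 − 0)/0.00644531 = 224.1939 → code 224 (round).
Code 224 maps back to 0 + 224×0.00644531 V = 1.44375 V.
Error = 1.4450 − 1.44375 = 0.00125 V = 1.250 mV.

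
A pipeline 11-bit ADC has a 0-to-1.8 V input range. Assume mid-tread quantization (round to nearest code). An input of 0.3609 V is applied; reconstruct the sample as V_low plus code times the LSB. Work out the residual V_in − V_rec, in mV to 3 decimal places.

-0.330 mV

One LSB is 1.8 V / 2048 = 0.879 mV.
(V_in − V_low)/LSB = (0.3609 − 0)/0.000878906 = 410.6240 → code 411 (round).
Reconstructed: 0.36123047 V.
Difference: -0.000330469 V → -0.330 mV.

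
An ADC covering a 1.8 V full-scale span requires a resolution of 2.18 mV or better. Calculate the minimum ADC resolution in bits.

10 bits

Number of steps required ≥ 1.8 V / 2.18 mV = 825.69.
Need 2^N ≥ 825.69; 2^9 = 512, 2^10 = 1024.
Minimum N = 10.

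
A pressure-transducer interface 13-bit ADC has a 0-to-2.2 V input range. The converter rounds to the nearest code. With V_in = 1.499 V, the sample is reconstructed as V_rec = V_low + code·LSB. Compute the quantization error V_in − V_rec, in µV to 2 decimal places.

LSB = 2.2/2^13 = 268.55 µV.
(V_in − V_low)/LSB = (1.499 − 0)/0.000268555 = 5581.7309 → code 5582 (round).
Code 5582 maps back to 0 + 5582×0.000268555 V = 1.4990723 V.
Error = 1.499 − 1.4990723 = -7.22656e-05 V = -72.27 µV.

-72.27 µV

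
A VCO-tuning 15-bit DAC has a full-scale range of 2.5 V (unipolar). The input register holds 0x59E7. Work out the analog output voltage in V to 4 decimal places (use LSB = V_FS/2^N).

LSB = 2.5 V / 2^15 = 76.29 µV.
Code 0x59E7 = 23015 decimal.
V_out = 0 + 23015 × 7.62939e-05 V = 1.75591 V.

1.7559 V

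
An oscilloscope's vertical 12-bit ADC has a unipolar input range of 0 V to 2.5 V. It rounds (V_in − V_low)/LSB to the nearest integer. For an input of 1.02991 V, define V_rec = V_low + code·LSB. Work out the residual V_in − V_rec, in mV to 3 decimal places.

One LSB is 2.5 V / 4096 = 0.610 mV.
(1.02991 − 0)/0.000610352 = 1687.4045; round gives code 1687.
Reconstructed: 1.0296631 V.
V_in − V_rec = 0.000246914 V = 0.247 mV.

0.247 mV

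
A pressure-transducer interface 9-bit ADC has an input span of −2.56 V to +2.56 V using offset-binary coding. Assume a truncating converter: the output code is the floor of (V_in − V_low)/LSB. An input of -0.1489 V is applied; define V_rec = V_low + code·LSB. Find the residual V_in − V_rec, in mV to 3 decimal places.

1.100 mV

Step size: 5.12 V ÷ 2^9 = 10.000 mV.
(-0.1489 − (−2.56))/0.01 = 241.1100; ⌊·⌋ gives code 241.
Code 241 maps back to (−2.56) + 241×0.01 V = -0.15 V.
Error = -0.1489 − (−0.15) = 0.0011 V = 1.100 mV.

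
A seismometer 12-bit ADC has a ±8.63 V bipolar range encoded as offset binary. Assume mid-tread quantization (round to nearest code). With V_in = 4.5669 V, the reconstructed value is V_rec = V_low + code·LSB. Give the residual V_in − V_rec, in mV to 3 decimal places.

Step size: 17.26 V ÷ 2^12 = 4.214 mV.
Scaled input = 3131.7788 LSBs, so code = 3132.
V_rec = (−8.63) + 3132·0.00421387 = 4.567832 V.
Error = 4.5669 − 4.567832 = -0.000932031 V = -0.932 mV.

-0.932 mV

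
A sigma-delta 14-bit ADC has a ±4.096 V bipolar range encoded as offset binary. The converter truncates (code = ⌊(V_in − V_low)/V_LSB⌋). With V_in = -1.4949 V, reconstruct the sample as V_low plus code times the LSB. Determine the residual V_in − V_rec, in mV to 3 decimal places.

0.100 mV

One LSB is 8.192 V / 16384 = 0.500 mV.
(-1.4949 − (−4.096))/0.0005 = 5202.2000; ⌊·⌋ gives code 5202.
Code 5202 maps back to (−4.096) + 5202×0.0005 V = -1.495 V.
V_in − V_rec = 0.0001 V = 0.100 mV.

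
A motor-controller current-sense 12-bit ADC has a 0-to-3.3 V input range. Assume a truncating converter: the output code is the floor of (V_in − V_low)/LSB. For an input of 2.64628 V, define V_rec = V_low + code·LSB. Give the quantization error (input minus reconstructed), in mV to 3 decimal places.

0.479 mV

Step size: 3.3 V ÷ 2^12 = 0.806 mV.
(V_in − V_low)/LSB = (2.64628 − 0)/0.000805664 = 3284.5948 → code 3284 (floor).
Reconstructed: 2.6458008 V.
Difference: 0.000479219 V → 0.479 mV.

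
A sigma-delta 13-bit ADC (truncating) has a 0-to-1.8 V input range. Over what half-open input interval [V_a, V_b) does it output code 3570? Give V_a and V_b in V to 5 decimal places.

[0.78442 V, 0.78464 V)

LSB = 1.8/2^13 = 219.73 µV.
V_a = V_low + 3570·LSB = 0.784424 V; V_b = V_low + 3571·LSB = 0.784644 V.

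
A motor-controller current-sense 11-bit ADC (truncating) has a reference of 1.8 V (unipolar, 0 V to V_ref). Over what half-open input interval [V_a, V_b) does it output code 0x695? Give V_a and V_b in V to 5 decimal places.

[1.48096 V, 1.48184 V)

LSB = 1.8/2^11 = 0.879 mV.
Code 0x695 = 1685 decimal.
V_a = V_low + 1685·LSB = 1.48096 V; V_b = V_low + 1686·LSB = 1.48184 V.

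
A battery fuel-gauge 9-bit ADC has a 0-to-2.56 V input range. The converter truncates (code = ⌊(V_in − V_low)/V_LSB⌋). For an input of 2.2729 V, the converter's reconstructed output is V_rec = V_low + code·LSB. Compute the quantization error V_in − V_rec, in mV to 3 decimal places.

LSB = 2.56/2^9 = 5.000 mV.
(2.2729 − 0)/0.005 = 454.5800; ⌊·⌋ gives code 454.
Code 454 maps back to 0 + 454×0.005 V = 2.27 V.
V_in − V_rec = 0.0029 V = 2.900 mV.

2.900 mV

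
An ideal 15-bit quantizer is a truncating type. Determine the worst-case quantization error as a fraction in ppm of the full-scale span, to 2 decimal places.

30.52 ppm

Truncating → worst-case error = 1 LSB = V_FS/2^15, so 1e+06/32768 = 30.5176 ppm of full scale.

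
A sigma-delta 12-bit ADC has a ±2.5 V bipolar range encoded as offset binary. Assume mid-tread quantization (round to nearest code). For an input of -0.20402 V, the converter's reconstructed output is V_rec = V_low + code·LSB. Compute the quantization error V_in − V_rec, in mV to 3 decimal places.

-0.163 mV

LSB = 5/2^12 = 1.221 mV.
Scaled input = 1880.8668 LSBs, so code = 1881.
V_rec = (−2.5) + 1881·0.0012207 = -0.20385742 V.
Difference: -0.000162578 V → -0.163 mV.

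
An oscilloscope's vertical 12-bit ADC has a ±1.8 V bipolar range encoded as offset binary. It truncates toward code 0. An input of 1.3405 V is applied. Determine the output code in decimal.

code 3573

LSB = 3.6 V / 4096 = 0.879 mV.
Input sits at 3573.191 steps above V_low.
So the output code is 3573.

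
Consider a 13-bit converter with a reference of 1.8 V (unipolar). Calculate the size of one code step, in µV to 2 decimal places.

Full-scale span = 1.8 V.
LSB = 1.8 / 2^13 = 1.8 / 8192 = 0.000219727 V = 219.73 µV.

219.73 µV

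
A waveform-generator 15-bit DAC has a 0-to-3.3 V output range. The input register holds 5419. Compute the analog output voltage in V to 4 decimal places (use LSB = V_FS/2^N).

LSB = 3.3 V / 2^15 = 100.71 µV.
V_out = 0 + 5419 × 0.000100708 V = 0.545737 V.

0.5457 V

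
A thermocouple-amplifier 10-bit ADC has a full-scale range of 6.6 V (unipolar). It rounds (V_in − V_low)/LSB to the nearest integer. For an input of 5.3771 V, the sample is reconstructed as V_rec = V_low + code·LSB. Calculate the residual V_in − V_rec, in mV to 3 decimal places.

One LSB is 6.6 V / 1024 = 6.445 mV.
(V_in − V_low)/LSB = (5.3771 − 0)/0.00644531 = 834.2652 → code 834 (round).
V_rec = 0 + 834·0.00644531 = 5.3753906 V.
Error = 5.3771 − 5.3753906 = 0.00170937 V = 1.709 mV.

1.709 mV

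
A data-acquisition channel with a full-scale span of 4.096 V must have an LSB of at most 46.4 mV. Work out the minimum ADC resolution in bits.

7 bits

Number of steps required ≥ 4.096 V / 46.4 mV = 88.28.
Need 2^N ≥ 88.28; 2^6 = 64, 2^7 = 128.
Minimum N = 7.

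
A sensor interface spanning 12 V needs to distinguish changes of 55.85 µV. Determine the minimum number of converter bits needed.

18 bits

Number of steps required ≥ 12 V / 55.85 µV = 214861.24.
Need 2^N ≥ 214861.24; 2^17 = 131072, 2^18 = 262144.
Minimum N = 18.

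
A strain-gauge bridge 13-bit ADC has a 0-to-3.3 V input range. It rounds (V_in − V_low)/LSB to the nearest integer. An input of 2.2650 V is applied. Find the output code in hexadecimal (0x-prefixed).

code 0x15F7 (decimal 5623)

LSB = 3.3 V / 8192 = 402.83 µV.
Input sits at 5622.691 steps above V_low.
round(5622.691) = 5623.
In hexadecimal (0x-prefixed): 0x15F7.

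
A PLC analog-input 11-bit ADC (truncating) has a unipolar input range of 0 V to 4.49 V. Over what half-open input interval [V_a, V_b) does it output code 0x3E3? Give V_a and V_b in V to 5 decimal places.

LSB = 4.49/2^11 = 2.192 mV.
Code 0x3E3 = 995 decimal.
V_a = V_low + 995·LSB = 2.18142 V; V_b = V_low + 996·LSB = 2.18361 V.

[2.18142 V, 2.18361 V)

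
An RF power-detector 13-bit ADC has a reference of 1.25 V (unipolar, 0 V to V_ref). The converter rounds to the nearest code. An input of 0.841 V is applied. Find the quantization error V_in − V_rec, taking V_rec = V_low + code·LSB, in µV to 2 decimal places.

-64.45 µV

Step size: 1.25 V ÷ 2^13 = 152.59 µV.
(V_in − V_low)/LSB = (0.841 − 0)/0.000152588 = 5511.5776 → code 5512 (round).
V_rec = 0 + 5512·0.000152588 = 0.84106445 V.
V_in − V_rec = -6.44531e-05 V = -64.45 µV.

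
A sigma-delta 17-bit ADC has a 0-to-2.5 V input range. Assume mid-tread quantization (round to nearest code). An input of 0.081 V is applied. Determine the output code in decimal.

LSB = 2.5 V / 131072 = 19.07 µV.
(0.081 − 0) / 1.90735e-05 = 4246.733 LSBs.
So the output code is 4247.

code 4247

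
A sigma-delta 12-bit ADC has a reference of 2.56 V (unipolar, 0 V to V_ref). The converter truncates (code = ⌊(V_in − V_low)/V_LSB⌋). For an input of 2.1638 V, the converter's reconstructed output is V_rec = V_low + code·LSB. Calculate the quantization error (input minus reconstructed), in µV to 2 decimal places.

One LSB is 2.56 V / 4096 = 0.625 mV.
Scaled input = 3462.0800 LSBs, so code = 3462.
Reconstructed: 2.16375 V.
V_in − V_rec = 5e-05 V = 50.00 µV.

50.00 µV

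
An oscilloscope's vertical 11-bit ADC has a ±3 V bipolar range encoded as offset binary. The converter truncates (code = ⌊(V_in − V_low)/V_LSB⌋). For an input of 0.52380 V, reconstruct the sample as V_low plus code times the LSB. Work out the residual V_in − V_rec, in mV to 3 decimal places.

One LSB is 6 V / 2048 = 2.930 mV.
Scaled input = 1202.7904 LSBs, so code = 1202.
Code 1202 maps back to (−3) + 1202×0.00292969 V = 0.52148438 V.
V_in − V_rec = 0.00231562 V = 2.316 mV.

2.316 mV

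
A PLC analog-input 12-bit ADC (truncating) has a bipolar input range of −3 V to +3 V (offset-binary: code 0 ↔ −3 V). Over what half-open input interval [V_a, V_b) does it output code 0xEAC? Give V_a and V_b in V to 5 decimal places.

LSB = 6/2^12 = 1.465 mV.
Code 0xEAC = 3756 decimal.
V_a = V_low + 3756·LSB = 2.50195 V; V_b = V_low + 3757·LSB = 2.50342 V.

[2.50195 V, 2.50342 V)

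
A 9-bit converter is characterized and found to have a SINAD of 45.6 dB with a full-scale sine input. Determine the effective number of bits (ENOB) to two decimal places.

ENOB = (SINAD − 1.76) / 6.02 = (45.6 − 1.76)/6.02 = 7.282.

7.28 bits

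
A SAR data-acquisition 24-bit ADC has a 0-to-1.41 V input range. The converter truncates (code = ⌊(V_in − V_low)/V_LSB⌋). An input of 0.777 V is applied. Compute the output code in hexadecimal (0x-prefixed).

code 0x8D1284 (decimal 9245316)

With 16777216 levels over 1.41 V, one step is 0.08 µV.
(V_in − V_low)/LSB = (0.777 − 0) / 8.40425e-08 = 9245316.902.
⌊·⌋(9245316.902) = 9245316.
In hexadecimal (0x-prefixed): 0x8D1284.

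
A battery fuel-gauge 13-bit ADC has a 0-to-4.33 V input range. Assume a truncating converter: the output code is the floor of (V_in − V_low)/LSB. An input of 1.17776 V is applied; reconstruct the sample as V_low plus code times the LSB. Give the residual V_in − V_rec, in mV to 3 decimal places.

LSB = 4.33/2^13 = 0.529 mV.
(V_in − V_low)/LSB = (1.17776 − 0)/0.000528564 = 2228.2240 → code 2228 (floor).
Reconstructed: 1.1776416 V.
V_in − V_rec = 0.000118398 V = 0.118 mV.

0.118 mV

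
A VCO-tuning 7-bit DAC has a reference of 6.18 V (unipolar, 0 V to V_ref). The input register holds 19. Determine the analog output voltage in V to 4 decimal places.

0.9173 V

LSB = 6.18 V / 2^7 = 48.281 mV.
V_out = 0 + 19 × 0.0482812 V = 0.917344 V.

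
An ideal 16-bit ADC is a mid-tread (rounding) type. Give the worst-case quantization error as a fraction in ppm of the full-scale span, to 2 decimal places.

Rounding → worst-case error = ½ LSB = V_FS/2^17, so 1e+06/131072 = 7.62939 ppm of full scale.

7.63 ppm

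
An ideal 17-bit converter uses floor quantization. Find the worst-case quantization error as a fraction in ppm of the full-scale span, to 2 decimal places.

Truncating → worst-case error = 1 LSB = V_FS/2^17, so 1e+06/131072 = 7.62939 ppm of full scale.

7.63 ppm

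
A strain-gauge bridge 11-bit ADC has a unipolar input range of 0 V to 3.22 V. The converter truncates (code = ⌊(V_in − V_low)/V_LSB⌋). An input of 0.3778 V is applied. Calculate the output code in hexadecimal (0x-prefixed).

LSB = 3.22 V / 2048 = 1.572 mV.
(V_in − V_low)/LSB = (0.3778 − 0) / 0.00157227 = 240.290.
⌊·⌋(240.290) = 240.
In hexadecimal (0x-prefixed): 0xF0.

code 0xF0 (decimal 240)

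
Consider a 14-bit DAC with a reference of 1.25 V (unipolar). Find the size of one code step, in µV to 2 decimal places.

76.29 µV

Full-scale span = 1.25 V.
LSB = 1.25 / 2^14 = 1.25 / 16384 = 7.62939e-05 V = 76.29 µV.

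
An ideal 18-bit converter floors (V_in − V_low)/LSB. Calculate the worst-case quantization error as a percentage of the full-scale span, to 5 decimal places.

Truncating → worst-case error = 1 LSB = V_FS/2^18, so 100/262144 = 0.00038147 % of full scale.

0.00038 %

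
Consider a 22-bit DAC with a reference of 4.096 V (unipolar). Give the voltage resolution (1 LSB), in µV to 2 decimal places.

0.98 µV

Full-scale span = 4.096 V.
LSB = 4.096 / 2^22 = 4.096 / 4194304 = 9.76563e-07 V = 0.98 µV.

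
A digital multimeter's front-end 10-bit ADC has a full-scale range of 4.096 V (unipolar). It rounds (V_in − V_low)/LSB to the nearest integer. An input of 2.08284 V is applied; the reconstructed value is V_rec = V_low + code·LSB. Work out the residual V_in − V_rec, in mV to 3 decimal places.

-1.160 mV

One LSB is 4.096 V / 1024 = 4.000 mV.
Scaled input = 520.7100 LSBs, so code = 521.
Code 521 maps back to 0 + 521×0.004 V = 2.084 V.
Difference: -0.00116 V → -1.160 mV.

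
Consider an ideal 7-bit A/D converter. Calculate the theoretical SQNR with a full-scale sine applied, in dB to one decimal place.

SNR ≈ 6.02·N + 1.76 dB = 6.02·7 + 1.76 = 43.90 dB.

43.9 dB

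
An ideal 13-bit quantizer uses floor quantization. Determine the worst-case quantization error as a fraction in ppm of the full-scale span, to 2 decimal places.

122.07 ppm

Truncating → worst-case error = 1 LSB = V_FS/2^13, so 1e+06/8192 = 122.07 ppm of full scale.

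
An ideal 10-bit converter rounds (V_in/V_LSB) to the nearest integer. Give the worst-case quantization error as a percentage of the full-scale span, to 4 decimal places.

Rounding → worst-case error = ½ LSB = V_FS/2^11, so 100/2048 = 0.0488281 % of full scale.

0.0488 %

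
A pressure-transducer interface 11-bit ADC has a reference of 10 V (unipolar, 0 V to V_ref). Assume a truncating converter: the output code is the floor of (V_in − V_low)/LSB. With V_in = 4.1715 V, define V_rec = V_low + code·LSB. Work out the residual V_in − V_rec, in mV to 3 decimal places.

1.578 mV

Step size: 10 V ÷ 2^11 = 4.883 mV.
Scaled input = 854.3232 LSBs, so code = 854.
Code 854 maps back to 0 + 854×0.00488281 V = 4.1699219 V.
V_in − V_rec = 0.00157813 V = 1.578 mV.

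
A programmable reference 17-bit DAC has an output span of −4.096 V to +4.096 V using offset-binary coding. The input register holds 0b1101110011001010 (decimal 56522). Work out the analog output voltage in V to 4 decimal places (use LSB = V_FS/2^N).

-0.5634 V

LSB = 8.192 V / 2^17 = 62.50 µV.
Code 0b1101110011001010 = 56522 decimal.
V_out = (−4.096) + 56522 × 6.25e-05 V = -0.563375 V.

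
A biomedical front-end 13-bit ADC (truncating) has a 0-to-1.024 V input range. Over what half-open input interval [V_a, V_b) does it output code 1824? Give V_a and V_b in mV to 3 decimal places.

[228.000 mV, 228.125 mV)

LSB = 1.024/2^13 = 125.00 µV.
V_a = V_low + 1824·LSB = 0.228 V; V_b = V_low + 1825·LSB = 0.228125 V.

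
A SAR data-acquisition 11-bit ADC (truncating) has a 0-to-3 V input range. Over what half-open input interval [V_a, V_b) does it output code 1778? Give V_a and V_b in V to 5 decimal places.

LSB = 3/2^11 = 1.465 mV.
V_a = V_low + 1778·LSB = 2.60449 V; V_b = V_low + 1779·LSB = 2.60596 V.

[2.60449 V, 2.60596 V)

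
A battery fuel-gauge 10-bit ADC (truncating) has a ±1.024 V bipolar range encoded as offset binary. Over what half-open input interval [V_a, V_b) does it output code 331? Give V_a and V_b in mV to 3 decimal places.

LSB = 2.048/2^10 = 2.000 mV.
V_a = V_low + 331·LSB = -0.362 V; V_b = V_low + 332·LSB = -0.36 V.

[-362.000 mV, -360.000 mV)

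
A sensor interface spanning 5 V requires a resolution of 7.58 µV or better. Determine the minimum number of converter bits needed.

20 bits

Number of steps required ≥ 5 V / 7.58 µV = 659630.61.
Need 2^N ≥ 659630.61; 2^19 = 524288, 2^20 = 1048576.
Minimum N = 20.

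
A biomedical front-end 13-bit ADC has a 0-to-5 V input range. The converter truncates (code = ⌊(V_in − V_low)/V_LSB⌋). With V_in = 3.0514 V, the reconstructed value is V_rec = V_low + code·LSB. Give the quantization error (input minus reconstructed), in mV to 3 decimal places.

Step size: 5 V ÷ 2^13 = 0.610 mV.
(V_in − V_low)/LSB = (3.0514 − 0)/0.000610352 = 4999.4138 → code 4999 (floor).
Code 4999 maps back to 0 + 4999×0.000610352 V = 3.0511475 V.
V_in − V_rec = 0.000252539 V = 0.253 mV.

0.253 mV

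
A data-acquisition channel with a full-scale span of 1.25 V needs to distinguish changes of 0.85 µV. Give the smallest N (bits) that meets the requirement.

Number of steps required ≥ 1.25 V / 0.85 µV = 1470588.24.
Need 2^N ≥ 1470588.24; 2^20 = 1048576, 2^21 = 2097152.
Minimum N = 21.

21 bits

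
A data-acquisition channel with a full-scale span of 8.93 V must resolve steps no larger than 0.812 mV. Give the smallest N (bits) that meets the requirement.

14 bits

Number of steps required ≥ 8.93 V / 0.812 mV = 10997.54.
Need 2^N ≥ 10997.54; 2^13 = 8192, 2^14 = 16384.
Minimum N = 14.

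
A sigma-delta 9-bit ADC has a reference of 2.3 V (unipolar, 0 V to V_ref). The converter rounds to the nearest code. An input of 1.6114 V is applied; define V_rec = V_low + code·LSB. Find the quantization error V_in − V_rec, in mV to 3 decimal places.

-1.295 mV

LSB = 2.3/2^9 = 4.492 mV.
(1.6114 − 0)/0.00449219 = 358.7117; round gives code 359.
V_rec = 0 + 359·0.00449219 = 1.6126953 V.
Error = 1.6114 − 1.6126953 = -0.00129531 V = -1.295 mV.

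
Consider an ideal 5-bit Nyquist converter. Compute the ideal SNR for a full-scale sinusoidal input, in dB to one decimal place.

31.9 dB

SNR ≈ 6.02·N + 1.76 dB = 6.02·5 + 1.76 = 31.86 dB.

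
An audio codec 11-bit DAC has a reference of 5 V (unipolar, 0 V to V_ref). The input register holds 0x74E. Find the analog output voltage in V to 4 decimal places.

LSB = 5 V / 2^11 = 2.441 mV.
Code 0x74E = 1870 decimal.
V_out = 0 + 1870 × 0.00244141 V = 4.56543 V.

4.5654 V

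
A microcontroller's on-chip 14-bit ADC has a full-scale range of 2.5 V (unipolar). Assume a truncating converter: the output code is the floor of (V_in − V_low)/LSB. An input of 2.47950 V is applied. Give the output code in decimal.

code 16249

With 16384 levels over 2.5 V, one step is 152.59 µV.
Input sits at 16249.651 steps above V_low.
So the output code is 16249.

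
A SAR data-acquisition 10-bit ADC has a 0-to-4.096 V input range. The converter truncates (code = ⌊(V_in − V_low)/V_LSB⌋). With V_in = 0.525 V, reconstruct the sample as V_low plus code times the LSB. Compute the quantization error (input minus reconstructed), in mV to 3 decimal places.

One LSB is 4.096 V / 1024 = 4.000 mV.
(V_in − V_low)/LSB = (0.525 − 0)/0.004 = 131.2500 → code 131 (floor).
Reconstructed: 0.524 V.
Difference: 0.001 V → 1.000 mV.

1.000 mV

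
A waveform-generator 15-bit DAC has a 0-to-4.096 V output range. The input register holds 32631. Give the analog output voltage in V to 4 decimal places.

LSB = 4.096 V / 2^15 = 125.00 µV.
V_out = 0 + 32631 × 0.000125 V = 4.07888 V.

4.0789 V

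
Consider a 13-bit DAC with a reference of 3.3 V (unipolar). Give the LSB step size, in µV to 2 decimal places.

Full-scale span = 3.3 V.
LSB = 3.3 / 2^13 = 3.3 / 8192 = 0.000402832 V = 402.83 µV.

402.83 µV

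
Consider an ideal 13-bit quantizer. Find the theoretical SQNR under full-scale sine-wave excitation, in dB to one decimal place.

SNR ≈ 6.02·N + 1.76 dB = 6.02·13 + 1.76 = 80.02 dB.

80.0 dB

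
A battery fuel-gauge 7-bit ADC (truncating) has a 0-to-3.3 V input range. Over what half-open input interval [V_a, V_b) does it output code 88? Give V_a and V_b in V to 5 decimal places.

LSB = 3.3/2^7 = 25.781 mV.
V_a = V_low + 88·LSB = 2.26875 V; V_b = V_low + 89·LSB = 2.29453 V.

[2.26875 V, 2.29453 V)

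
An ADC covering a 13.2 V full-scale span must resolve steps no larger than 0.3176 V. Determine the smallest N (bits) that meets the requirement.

6 bits

Number of steps required ≥ 13.2 V / 0.3176 V = 41.56.
Need 2^N ≥ 41.56; 2^5 = 32, 2^6 = 64.
Minimum N = 6.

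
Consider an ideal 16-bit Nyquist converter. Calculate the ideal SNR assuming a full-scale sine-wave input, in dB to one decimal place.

98.1 dB

SNR ≈ 6.02·N + 1.76 dB = 6.02·16 + 1.76 = 98.08 dB.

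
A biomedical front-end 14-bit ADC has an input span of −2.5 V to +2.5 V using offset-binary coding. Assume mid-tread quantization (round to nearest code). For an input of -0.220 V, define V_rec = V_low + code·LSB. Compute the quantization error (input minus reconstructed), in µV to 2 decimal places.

Step size: 5 V ÷ 2^14 = 305.18 µV.
(V_in − V_low)/LSB = (-0.220 − (−2.5))/0.000305176 = 7471.1040 → code 7471 (round).
Code 7471 maps back to (−2.5) + 7471×0.000305176 V = -0.22003174 V.
Error = -0.220 − (−0.22003174) = 3.17383e-05 V = 31.74 µV.

31.74 µV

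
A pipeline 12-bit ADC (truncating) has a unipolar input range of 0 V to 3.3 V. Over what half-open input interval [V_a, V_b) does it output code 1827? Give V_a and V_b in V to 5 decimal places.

[1.47195 V, 1.47275 V)

LSB = 3.3/2^12 = 0.806 mV.
V_a = V_low + 1827·LSB = 1.47195 V; V_b = V_low + 1828·LSB = 1.47275 V.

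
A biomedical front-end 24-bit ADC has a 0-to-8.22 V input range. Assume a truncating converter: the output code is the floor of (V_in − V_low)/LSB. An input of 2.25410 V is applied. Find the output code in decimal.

code 4600671

LSB = 8.22 V / 16777216 = 0.49 µV.
Input sits at 4600671.847 steps above V_low.
So the output code is 4600671.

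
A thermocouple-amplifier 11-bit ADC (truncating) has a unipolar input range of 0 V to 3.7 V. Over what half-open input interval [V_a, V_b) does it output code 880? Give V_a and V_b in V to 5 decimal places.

[1.58984 V, 1.59165 V)

LSB = 3.7/2^11 = 1.807 mV.
V_a = V_low + 880·LSB = 1.58984 V; V_b = V_low + 881·LSB = 1.59165 V.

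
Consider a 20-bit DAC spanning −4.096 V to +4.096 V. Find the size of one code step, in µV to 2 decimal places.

Full-scale span = 8.192 V.
LSB = 8.192 / 2^20 = 8.192 / 1048576 = 7.8125e-06 V = 7.81 µV.

7.81 µV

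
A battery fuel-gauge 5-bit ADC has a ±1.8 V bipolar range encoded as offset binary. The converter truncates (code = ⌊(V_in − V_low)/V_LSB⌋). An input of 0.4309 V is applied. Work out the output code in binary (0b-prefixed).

Full-scale span = 3.6 V; LSB = 3.6/2^5 = 112.500 mV.
Input sits at 19.830 steps above V_low.
⌊·⌋(19.830) = 19.
In binary (0b-prefixed): 0b10011.

code 0b10011 (decimal 19)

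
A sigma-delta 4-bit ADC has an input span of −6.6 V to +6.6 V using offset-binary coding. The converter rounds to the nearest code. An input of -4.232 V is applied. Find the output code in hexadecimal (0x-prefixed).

code 0x3 (decimal 3)

Full-scale span = 13.2 V; LSB = 13.2/2^4 = 0.8250 V.
(V_in − V_low)/LSB = (-4.232 − (−6.6)) / 0.825 = 2.870.
So the output code is 3.
In hexadecimal (0x-prefixed): 0x3.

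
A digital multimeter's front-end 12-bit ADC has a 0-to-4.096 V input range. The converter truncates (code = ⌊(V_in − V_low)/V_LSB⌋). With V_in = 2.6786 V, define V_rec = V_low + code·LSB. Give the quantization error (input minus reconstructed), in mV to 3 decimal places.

LSB = 4.096/2^12 = 1.000 mV.
Scaled input = 2678.6000 LSBs, so code = 2678.
Reconstructed: 2.678 V.
V_in − V_rec = 0.0006 V = 0.600 mV.

0.600 mV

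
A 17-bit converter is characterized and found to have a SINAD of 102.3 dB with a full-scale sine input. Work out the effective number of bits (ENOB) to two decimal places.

ENOB = (SINAD − 1.76) / 6.02 = (102.3 − 1.76)/6.02 = 16.701.

16.70 bits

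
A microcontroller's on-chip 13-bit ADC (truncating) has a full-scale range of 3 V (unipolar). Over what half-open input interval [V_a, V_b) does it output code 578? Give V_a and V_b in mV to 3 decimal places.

[211.670 mV, 212.036 mV)

LSB = 3/2^13 = 366.21 µV.
V_a = V_low + 578·LSB = 0.21167 V; V_b = V_low + 579·LSB = 0.212036 V.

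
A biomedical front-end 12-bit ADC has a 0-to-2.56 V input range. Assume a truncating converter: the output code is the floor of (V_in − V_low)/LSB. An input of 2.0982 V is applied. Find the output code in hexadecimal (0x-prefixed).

code 0xD1D (decimal 3357)

LSB = 2.56 V / 4096 = 0.625 mV.
Input sits at 3357.120 steps above V_low.
Floor → code 3357.
In hexadecimal (0x-prefixed): 0xD1D.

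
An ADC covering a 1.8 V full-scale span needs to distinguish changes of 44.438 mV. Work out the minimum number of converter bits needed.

Number of steps required ≥ 1.8 V / 44.438 mV = 40.51.
Need 2^N ≥ 40.51; 2^5 = 32, 2^6 = 64.
Minimum N = 6.

6 bits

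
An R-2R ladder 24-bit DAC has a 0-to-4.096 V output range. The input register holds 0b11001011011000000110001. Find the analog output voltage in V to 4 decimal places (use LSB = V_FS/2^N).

1.6270 V

LSB = 4.096 V / 2^24 = 0.24 µV.
Code 0b11001011011000000110001 = 6664241 decimal.
V_out = 0 + 6664241 × 2.44141e-07 V = 1.62701 V.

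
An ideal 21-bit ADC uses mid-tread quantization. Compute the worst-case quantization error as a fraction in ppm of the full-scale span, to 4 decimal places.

Rounding → worst-case error = ½ LSB = V_FS/2^22, so 1e+06/4194304 = 0.238419 ppm of full scale.

0.2384 ppm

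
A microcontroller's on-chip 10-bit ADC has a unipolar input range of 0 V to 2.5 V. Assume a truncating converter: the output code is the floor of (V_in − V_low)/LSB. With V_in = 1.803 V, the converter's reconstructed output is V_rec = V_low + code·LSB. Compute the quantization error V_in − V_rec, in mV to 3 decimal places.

1.242 mV

Step size: 2.5 V ÷ 2^10 = 2.441 mV.
(V_in − V_low)/LSB = (1.803 − 0)/0.00244141 = 738.5088 → code 738 (floor).
V_rec = 0 + 738·0.00244141 = 1.8017578 V.
Difference: 0.00124219 V → 1.242 mV.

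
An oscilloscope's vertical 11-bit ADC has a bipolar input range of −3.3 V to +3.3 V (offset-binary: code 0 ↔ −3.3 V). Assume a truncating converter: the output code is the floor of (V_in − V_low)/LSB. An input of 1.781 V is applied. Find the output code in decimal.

Full-scale span = 6.6 V; LSB = 6.6/2^11 = 3.223 mV.
(V_in − V_low)/LSB = (1.781 − (−3.3)) / 0.00322266 = 1576.650.
So the output code is 1576.

code 1576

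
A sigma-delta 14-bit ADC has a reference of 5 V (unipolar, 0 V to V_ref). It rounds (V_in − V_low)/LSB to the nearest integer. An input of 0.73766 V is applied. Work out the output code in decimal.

code 2417

LSB = 5 V / 16384 = 305.18 µV.
Input sits at 2417.164 steps above V_low.
Round → code 2417.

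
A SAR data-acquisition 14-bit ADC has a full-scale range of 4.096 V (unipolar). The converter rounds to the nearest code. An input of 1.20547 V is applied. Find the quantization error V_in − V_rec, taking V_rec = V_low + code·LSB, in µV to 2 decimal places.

LSB = 4.096/2^14 = 250.00 µV.
(V_in − V_low)/LSB = (1.20547 − 0)/0.00025 = 4821.8800 → code 4822 (round).
Code 4822 maps back to 0 + 4822×0.00025 V = 1.2055 V.
V_in − V_rec = -3e-05 V = -30.00 µV.

-30.00 µV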